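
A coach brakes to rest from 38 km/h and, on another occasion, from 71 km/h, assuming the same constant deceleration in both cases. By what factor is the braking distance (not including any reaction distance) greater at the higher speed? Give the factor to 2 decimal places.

Braking distance d = v²/(2a), so with a fixed, d ∝ v².
Factor = (71/38)² = 1.8684² = 3.4909.

Factor ≈ 3.49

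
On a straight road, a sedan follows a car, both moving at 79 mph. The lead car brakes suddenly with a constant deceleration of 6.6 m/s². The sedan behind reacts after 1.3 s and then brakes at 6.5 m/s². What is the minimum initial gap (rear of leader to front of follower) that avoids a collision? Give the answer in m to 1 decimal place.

Minimum gap ≈ 47.4 m

79 mph × 0.44704 = 35.3162 m/s.
Leader travels v²/(2a_L) = 1247.234 / 13.200 = 94.487 m before stopping.
Follower covers v·t_r = 35.3162 × 1.3 = 45.911 m while reacting, then v²/(2a_F) = 1247.234 / 13.000 = 95.941 m while braking, for a total of 45.911 + 95.941 = 141.852 m.
Since a_F ≤ a_L and the follower starts braking later, the follower is never slower than the leader, so the closest approach is when both have stopped.
Minimum gap = 141.852 − 94.487 = 47.365 m.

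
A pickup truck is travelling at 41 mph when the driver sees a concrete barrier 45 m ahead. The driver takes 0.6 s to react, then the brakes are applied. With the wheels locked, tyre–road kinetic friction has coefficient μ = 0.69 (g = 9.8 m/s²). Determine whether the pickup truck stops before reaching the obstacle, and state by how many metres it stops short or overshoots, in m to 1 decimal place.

Yes — it stops 9.2 m short of the obstacle

41 mph × 0.44704 = 18.3286 m/s.
a = μg = 0.69 × 9.8 = 6.762 m/s².
Reaction distance = 18.3286 × 0.6 = 10.997 m.
Braking distance = v²/(2a) = 335.938 / 13.524 = 24.840 m.
Total stopping distance = 10.997 + 24.840 = 35.837 m, vs 45 m available — it stops with 45 − 35.837 = 9.163 m to spare.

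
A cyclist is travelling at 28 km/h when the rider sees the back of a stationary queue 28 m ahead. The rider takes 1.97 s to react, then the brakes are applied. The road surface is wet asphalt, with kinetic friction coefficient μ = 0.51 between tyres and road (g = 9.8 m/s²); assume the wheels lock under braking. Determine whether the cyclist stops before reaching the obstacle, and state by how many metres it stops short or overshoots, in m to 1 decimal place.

28 km/h ÷ 3.6 = 7.7778 m/s.
a = μg = 0.51 × 9.8 = 4.998 m/s².
Reaction distance = 7.7778 × 1.97 = 15.322 m.
Braking distance = v²/(2a) = 60.494 / 9.996 = 6.052 m.
Total stopping distance = 15.322 + 6.052 = 21.374 m, vs 28 m available — it stops with 28 − 21.374 = 6.626 m to spare.

Yes — it stops 6.6 m short of the obstacle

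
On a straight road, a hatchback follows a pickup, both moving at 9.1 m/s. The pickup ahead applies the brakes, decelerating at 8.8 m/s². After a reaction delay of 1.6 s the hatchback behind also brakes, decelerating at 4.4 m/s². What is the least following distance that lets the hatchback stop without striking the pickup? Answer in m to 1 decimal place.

Leader travels v²/(2a_L) = 82.810 / 17.600 = 4.705 m before stopping.
Follower covers v·t_r = 9.1000 × 1.6 = 14.560 m while reacting, then v²/(2a_F) = 82.810 / 8.800 = 9.410 m while braking, for a total of 14.560 + 9.410 = 23.970 m.
Since a_F ≤ a_L and the follower starts braking later, the follower is never slower than the leader, so the closest approach is when both have stopped.
Minimum gap = 23.970 − 4.705 = 19.265 m.

Minimum gap ≈ 19.3 m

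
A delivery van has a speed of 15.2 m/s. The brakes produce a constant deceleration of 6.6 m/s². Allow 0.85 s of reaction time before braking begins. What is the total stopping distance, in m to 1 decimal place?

Total stopping distance ≈ 30.4 m

Reaction distance = v·t_r = 15.2000 × 0.85 = 12.920 m.
Braking distance = v²/(2a) = 15.2000² / (2 × 6.600) = 231.040 / 13.200 = 17.503 m.
Total = 12.920 + 17.503 = 30.423 m.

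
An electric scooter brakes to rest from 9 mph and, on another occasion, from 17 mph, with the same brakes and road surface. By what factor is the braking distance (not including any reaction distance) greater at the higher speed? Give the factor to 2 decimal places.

Braking distance d = v²/(2a), so with a fixed, d ∝ v².
Factor = (17/9)² = 1.8889² = 3.5679.

Factor ≈ 3.57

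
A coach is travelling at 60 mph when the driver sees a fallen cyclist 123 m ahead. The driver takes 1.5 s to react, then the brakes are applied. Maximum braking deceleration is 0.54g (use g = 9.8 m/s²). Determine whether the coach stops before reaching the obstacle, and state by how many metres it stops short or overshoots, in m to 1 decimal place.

Yes — it stops 14.8 m short of the obstacle

60 mph × 0.44704 = 26.8224 m/s.
a = 0.54 × 9.8 = 5.292 m/s².
Reaction distance = 26.8224 × 1.5 = 40.234 m.
Braking distance = v²/(2a) = 719.441 / 10.584 = 67.974 m.
Total stopping distance = 40.234 + 67.974 = 108.208 m, vs 123 m available — it stops with 123 − 108.208 = 14.792 m to spare.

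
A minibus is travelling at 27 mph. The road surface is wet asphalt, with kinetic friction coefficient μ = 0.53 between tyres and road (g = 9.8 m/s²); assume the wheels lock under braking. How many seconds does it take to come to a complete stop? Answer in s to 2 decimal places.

Braking time ≈ 2.32 s

27 mph × 0.44704 = 12.0701 m/s.
a = μg = 0.53 × 9.8 = 5.194 m/s².
Braking time = v/a = 12.0701 / 5.194 = 2.324 s.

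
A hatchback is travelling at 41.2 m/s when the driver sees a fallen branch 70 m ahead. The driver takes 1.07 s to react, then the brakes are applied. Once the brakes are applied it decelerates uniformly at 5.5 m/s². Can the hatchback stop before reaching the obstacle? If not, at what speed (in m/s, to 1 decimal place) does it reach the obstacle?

Reaction distance = 41.2000 × 1.07 = 44.084 m.
Braking distance needed to stop: v²/(2a) = 1697.440 / 11.000 = 154.313 m, so total needed = 44.084 + 154.313 = 198.397 m > 70 m — it cannot stop.
Distance remaining when braking begins: 70 − 44.084 = 25.916 m.
v² = v₀² − 2a·d = 1697.440 − 2 × 5.500 × 25.916 = 1412.364 m²/s².
v = √1412.364 = 37.581 m/s.

No — it strikes the obstacle at 37.6 m/s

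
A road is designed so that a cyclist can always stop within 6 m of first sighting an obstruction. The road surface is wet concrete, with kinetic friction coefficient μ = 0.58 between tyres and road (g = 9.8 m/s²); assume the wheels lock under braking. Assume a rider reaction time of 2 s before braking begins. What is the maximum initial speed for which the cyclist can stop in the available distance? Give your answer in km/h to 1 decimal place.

a = μg = 0.58 × 9.8 = 5.684 m/s².
Stopping distance: v·t_r + v²/(2a) = 6 with t_r = 2 s and a = 5.684 m/s².
So v² + 22.736 v − 68.21 = 0.
Positive root: v = −a·t_r + √((a·t_r)² + 2a·d) = −11.368 + √(129.231 + 68.21) = 2.6834 m/s.
2.6834 m/s × 3.6 = 9.660 km/h.

Maximum speed ≈ 9.7 km/h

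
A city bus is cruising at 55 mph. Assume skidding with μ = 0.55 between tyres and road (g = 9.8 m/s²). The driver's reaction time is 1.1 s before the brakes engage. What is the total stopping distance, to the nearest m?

Total stopping distance ≈ 83 m

55 mph × 0.44704 = 24.5872 m/s.
a = μg = 0.55 × 9.8 = 5.390 m/s².
Reaction distance = v·t_r = 24.5872 × 1.1 = 27.046 m.
Braking distance = v²/(2a) = 24.5872² / (2 × 5.390) = 604.530 / 10.780 = 56.079 m.
Total = 27.046 + 56.079 = 83.125 m.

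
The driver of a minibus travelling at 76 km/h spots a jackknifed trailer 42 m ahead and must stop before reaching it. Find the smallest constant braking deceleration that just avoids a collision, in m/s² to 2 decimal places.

Required deceleration ≈ 5.31 m/s²

76 km/h ÷ 3.6 = 21.1111 m/s.
v² = 2a·d ⇒ a = v²/(2d) = 21.1111² / (2 × 42.000) = 445.679 / 84.000 = 5.3057 m/s².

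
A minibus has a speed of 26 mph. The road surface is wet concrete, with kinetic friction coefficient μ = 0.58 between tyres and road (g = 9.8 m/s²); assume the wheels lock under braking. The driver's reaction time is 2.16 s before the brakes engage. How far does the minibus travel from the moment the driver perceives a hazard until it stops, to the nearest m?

26 mph × 0.44704 = 11.6230 m/s.
a = μg = 0.58 × 9.8 = 5.684 m/s².
Reaction distance = v·t_r = 11.6230 × 2.16 = 25.106 m.
Braking distance = v²/(2a) = 11.6230² / (2 × 5.684) = 135.094 / 11.368 = 11.884 m.
Total = 25.106 + 11.884 = 36.990 m.

Total stopping distance ≈ 37 m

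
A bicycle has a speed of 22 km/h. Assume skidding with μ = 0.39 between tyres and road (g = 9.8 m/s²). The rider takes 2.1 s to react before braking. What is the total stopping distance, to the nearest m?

22 km/h ÷ 3.6 = 6.1111 m/s.
a = μg = 0.39 × 9.8 = 3.822 m/s².
Reaction distance = v·t_r = 6.1111 × 2.1 = 12.833 m.
Braking distance = v²/(2a) = 6.1111² / (2 × 3.822) = 37.346 / 7.644 = 4.886 m.
Total = 12.833 + 4.886 = 17.719 m.

Total stopping distance ≈ 18 m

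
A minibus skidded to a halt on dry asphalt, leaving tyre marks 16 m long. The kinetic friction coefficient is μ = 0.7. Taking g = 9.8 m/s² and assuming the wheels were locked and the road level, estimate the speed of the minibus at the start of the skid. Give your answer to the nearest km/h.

Initial speed ≈ 53 km/h

Deceleration a = μg = 0.7 × 9.8 = 6.860 m/s².
v = √(2a·d) = √(2 × 6.860 × 16) = √219.520 = 14.8162 m/s.
= 14.8162 × 3.6 = 53.338 km/h.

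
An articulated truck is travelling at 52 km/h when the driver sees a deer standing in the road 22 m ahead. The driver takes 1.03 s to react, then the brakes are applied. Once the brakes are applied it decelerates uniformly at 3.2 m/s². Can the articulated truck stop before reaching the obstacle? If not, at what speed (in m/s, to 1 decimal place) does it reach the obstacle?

No — it strikes the obstacle at 12.8 m/s

52 km/h ÷ 3.6 = 14.4444 m/s.
Reaction distance = 14.4444 × 1.03 = 14.878 m.
Braking distance needed to stop: v²/(2a) = 208.641 / 6.400 = 32.600 m, so total needed = 14.878 + 32.600 = 47.478 m > 22 m — it cannot stop.
Distance remaining when braking begins: 22 − 14.878 = 7.122 m.
v² = v₀² − 2a·d = 208.641 − 2 × 3.200 × 7.122 = 163.060 m²/s².
v = √163.060 = 12.769 m/s.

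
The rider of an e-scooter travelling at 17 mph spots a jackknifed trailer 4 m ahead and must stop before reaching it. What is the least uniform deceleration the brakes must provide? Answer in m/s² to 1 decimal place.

17 mph × 0.44704 = 7.5997 m/s.
v² = 2a·d ⇒ a = v²/(2d) = 7.5997² / (2 × 4.000) = 57.755 / 8.000 = 7.2194 m/s².

Required deceleration ≈ 7.2 m/s²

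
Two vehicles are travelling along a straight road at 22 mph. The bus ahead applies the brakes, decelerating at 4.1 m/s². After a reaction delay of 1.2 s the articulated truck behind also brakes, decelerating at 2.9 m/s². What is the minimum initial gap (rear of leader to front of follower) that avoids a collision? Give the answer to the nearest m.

Minimum gap ≈ 17 m

22 mph × 0.44704 = 9.8349 m/s.
Leader travels v²/(2a_L) = 96.725 / 8.200 = 11.796 m before stopping.
Follower covers v·t_r = 9.8349 × 1.2 = 11.802 m while reacting, then v²/(2a_F) = 96.725 / 5.800 = 16.677 m while braking, for a total of 11.802 + 16.677 = 28.479 m.
Since a_F ≤ a_L and the follower starts braking later, the follower is never slower than the leader, so the closest approach is when both have stopped.
Minimum gap = 28.479 − 11.796 = 16.683 m.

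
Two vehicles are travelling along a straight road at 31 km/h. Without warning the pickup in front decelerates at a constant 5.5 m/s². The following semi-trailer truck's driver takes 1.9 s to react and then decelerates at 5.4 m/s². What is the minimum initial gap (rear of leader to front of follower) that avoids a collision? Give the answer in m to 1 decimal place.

31 km/h ÷ 3.6 = 8.6111 m/s.
Leader travels v²/(2a_L) = 74.151 / 11.000 = 6.741 m before stopping.
Follower covers v·t_r = 8.6111 × 1.9 = 16.361 m while reacting, then v²/(2a_F) = 74.151 / 10.800 = 6.866 m while braking, for a total of 16.361 + 6.866 = 23.227 m.
Since a_F ≤ a_L and the follower starts braking later, the follower is never slower than the leader, so the closest approach is when both have stopped.
Minimum gap = 23.227 − 6.741 = 16.486 m.

Minimum gap ≈ 16.5 m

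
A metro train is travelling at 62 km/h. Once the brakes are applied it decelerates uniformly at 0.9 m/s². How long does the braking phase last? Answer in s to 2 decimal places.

Braking time ≈ 19.14 s

62 km/h ÷ 3.6 = 17.2222 m/s.
Braking time = v/a = 17.2222 / 0.900 = 19.136 s.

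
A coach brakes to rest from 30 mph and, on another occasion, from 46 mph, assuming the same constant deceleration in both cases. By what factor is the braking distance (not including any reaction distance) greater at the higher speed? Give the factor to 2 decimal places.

Factor ≈ 2.35

Braking distance d = v²/(2a), so with a fixed, d ∝ v².
Factor = (46/30)² = 1.5333² = 2.3510.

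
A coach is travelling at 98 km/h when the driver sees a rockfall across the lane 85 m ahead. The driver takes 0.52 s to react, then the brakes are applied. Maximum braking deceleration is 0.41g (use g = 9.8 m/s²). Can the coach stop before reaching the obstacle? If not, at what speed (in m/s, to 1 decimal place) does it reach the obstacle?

No — it strikes the obstacle at 13.1 m/s

98 km/h ÷ 3.6 = 27.2222 m/s.
a = 0.41 × 9.8 = 4.018 m/s².
Reaction distance = 27.2222 × 0.52 = 14.156 m.
Braking distance needed to stop: v²/(2a) = 741.048 / 8.036 = 92.216 m, so total needed = 14.156 + 92.216 = 106.372 m > 85 m — it cannot stop.
Distance remaining when braking begins: 85 − 14.156 = 70.844 m.
v² = v₀² − 2a·d = 741.048 − 2 × 4.018 × 70.844 = 171.746 m²/s².
v = √171.746 = 13.105 m/s.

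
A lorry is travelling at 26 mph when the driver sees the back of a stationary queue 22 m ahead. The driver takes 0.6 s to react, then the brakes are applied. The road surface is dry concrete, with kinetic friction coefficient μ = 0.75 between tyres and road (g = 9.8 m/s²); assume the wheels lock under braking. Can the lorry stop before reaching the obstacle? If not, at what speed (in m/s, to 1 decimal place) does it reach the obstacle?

Yes — it stops about 5.8 m short of the obstacle, so it never reaches it

26 mph × 0.44704 = 11.6230 m/s.
a = μg = 0.75 × 9.8 = 7.350 m/s².
Reaction distance = 11.6230 × 0.6 = 6.974 m.
Braking distance = v²/(2a) = 135.094 / 14.700 = 9.190 m.
Total stopping distance = 6.974 + 9.190 = 16.164 m, vs 22 m available — it stops with 22 − 16.164 = 5.836 m to spare.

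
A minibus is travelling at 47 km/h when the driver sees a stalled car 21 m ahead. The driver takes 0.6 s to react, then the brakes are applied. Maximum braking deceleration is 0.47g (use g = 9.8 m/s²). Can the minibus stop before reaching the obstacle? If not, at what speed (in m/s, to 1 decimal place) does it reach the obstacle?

47 km/h ÷ 3.6 = 13.0556 m/s.
a = 0.47 × 9.8 = 4.606 m/s².
Reaction distance = 13.0556 × 0.6 = 7.833 m.
Braking distance needed to stop: v²/(2a) = 170.449 / 9.212 = 18.503 m, so total needed = 7.833 + 18.503 = 26.336 m > 21 m — it cannot stop.
Distance remaining when braking begins: 21 − 7.833 = 13.167 m.
v² = v₀² − 2a·d = 170.449 − 2 × 4.606 × 13.167 = 49.155 m²/s².
v = √49.155 = 7.011 m/s.

No — it strikes the obstacle at 7.0 m/s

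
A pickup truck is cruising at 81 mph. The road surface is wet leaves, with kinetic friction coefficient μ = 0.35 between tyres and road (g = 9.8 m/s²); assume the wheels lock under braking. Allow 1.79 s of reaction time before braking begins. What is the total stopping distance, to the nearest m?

81 mph × 0.44704 = 36.2102 m/s.
a = μg = 0.35 × 9.8 = 3.430 m/s².
Reaction distance = v·t_r = 36.2102 × 1.79 = 64.816 m.
Braking distance = v²/(2a) = 36.2102² / (2 × 3.430) = 1311.179 / 6.860 = 191.134 m.
Total = 64.816 + 191.134 = 255.950 m.

Total stopping distance ≈ 256 m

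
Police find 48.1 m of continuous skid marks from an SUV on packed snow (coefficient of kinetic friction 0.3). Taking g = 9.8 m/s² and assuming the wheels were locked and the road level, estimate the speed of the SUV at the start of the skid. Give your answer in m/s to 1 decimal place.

Initial speed ≈ 16.8 m/s

Deceleration a = μg = 0.3 × 9.8 = 2.940 m/s².
v = √(2a·d) = √(2 × 2.940 × 48.1) = √282.828 = 16.8175 m/s.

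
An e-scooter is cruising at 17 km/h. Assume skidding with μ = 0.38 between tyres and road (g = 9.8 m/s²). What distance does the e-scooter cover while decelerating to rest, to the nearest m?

Braking distance ≈ 3 m

17 km/h ÷ 3.6 = 4.7222 m/s.
a = μg = 0.38 × 9.8 = 3.724 m/s².
Braking distance = v²/(2a) = 4.7222² / (2 × 3.724) = 22.299 / 7.448 = 2.994 m.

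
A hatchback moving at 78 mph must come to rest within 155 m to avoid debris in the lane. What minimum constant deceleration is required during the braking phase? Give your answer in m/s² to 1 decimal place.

78 mph × 0.44704 = 34.8691 m/s.
v² = 2a·d ⇒ a = v²/(2d) = 34.8691² / (2 × 155.000) = 1215.854 / 310.000 = 3.9221 m/s².

Required deceleration ≈ 3.9 m/s²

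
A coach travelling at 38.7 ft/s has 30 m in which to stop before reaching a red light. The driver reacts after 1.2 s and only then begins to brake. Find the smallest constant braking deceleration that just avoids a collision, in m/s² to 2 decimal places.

Required deceleration ≈ 4.39 m/s²

38.7 ft/s × 0.3048 = 11.7958 m/s.
Distance covered during reaction = 11.7958 × 1.2 = 14.155 m.
Distance available for braking: 30 − 14.155 = 15.845 m.
v² = 2a·d ⇒ a = v²/(2d) = 11.7958² / (2 × 15.845) = 139.141 / 31.690 = 4.3907 m/s².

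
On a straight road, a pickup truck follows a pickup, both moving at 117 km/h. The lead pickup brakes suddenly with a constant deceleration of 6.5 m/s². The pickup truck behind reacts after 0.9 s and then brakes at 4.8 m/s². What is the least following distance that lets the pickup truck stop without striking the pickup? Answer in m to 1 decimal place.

117 km/h ÷ 3.6 = 32.5000 m/s.
Leader travels v²/(2a_L) = 1056.250 / 13.000 = 81.250 m before stopping.
Follower covers v·t_r = 32.5000 × 0.9 = 29.250 m while reacting, then v²/(2a_F) = 1056.250 / 9.600 = 110.026 m while braking, for a total of 29.250 + 110.026 = 139.276 m.
Since a_F ≤ a_L and the follower starts braking later, the follower is never slower than the leader, so the closest approach is when both have stopped.
Minimum gap = 139.276 − 81.250 = 58.026 m.

Minimum gap ≈ 58.0 m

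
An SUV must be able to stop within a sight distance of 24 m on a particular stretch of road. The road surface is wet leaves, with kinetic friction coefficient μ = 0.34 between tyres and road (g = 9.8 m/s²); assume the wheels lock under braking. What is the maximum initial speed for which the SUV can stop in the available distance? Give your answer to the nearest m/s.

Maximum speed ≈ 13 m/s

a = μg = 0.34 × 9.8 = 3.332 m/s².
v²/(2a) = d ⇒ v = √(2 × 3.332 × 24) = √159.94 = 12.6467 m/s.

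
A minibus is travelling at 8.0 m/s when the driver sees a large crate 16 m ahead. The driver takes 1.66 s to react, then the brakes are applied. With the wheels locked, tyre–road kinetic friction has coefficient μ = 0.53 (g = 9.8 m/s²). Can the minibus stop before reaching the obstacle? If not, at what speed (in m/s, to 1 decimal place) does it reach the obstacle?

No — it strikes the obstacle at 6.0 m/s

a = μg = 0.53 × 9.8 = 5.194 m/s².
Reaction distance = 8.0000 × 1.66 = 13.280 m.
Braking distance needed to stop: v²/(2a) = 64.000 / 10.388 = 6.161 m, so total needed = 13.280 + 6.161 = 19.441 m > 16 m — it cannot stop.
Distance remaining when braking begins: 16 − 13.280 = 2.720 m.
v² = v₀² − 2a·d = 64.000 − 2 × 5.194 × 2.720 = 35.745 m²/s².
v = √35.745 = 5.979 m/s.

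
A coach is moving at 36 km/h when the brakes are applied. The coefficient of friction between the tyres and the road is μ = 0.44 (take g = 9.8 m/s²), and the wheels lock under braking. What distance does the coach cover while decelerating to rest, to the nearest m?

36 km/h ÷ 3.6 = 10.0000 m/s.
a = μg = 0.44 × 9.8 = 4.312 m/s².
Braking distance = v²/(2a) = 10.0000² / (2 × 4.312) = 100.000 / 8.624 = 11.596 m.

Braking distance ≈ 12 m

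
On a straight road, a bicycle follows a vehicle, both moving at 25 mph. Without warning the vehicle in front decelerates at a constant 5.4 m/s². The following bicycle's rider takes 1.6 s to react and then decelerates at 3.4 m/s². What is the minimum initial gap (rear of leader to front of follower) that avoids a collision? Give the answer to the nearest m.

25 mph × 0.44704 = 11.1760 m/s.
Leader travels v²/(2a_L) = 124.903 / 10.800 = 11.565 m before stopping.
Follower covers v·t_r = 11.1760 × 1.6 = 17.882 m while reacting, then v²/(2a_F) = 124.903 / 6.800 = 18.368 m while braking, for a total of 17.882 + 18.368 = 36.250 m.
Since a_F ≤ a_L and the follower starts braking later, the follower is never slower than the leader, so the closest approach is when both have stopped.
Minimum gap = 36.250 − 11.565 = 24.685 m.

Minimum gap ≈ 25 m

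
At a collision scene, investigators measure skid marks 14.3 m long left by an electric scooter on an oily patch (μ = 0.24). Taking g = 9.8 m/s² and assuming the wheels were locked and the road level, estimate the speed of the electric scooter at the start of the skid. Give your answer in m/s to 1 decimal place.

Deceleration a = μg = 0.24 × 9.8 = 2.352 m/s².
v = √(2a·d) = √(2 × 2.352 × 14.3) = √67.267 = 8.2016 m/s.

Initial speed ≈ 8.2 m/s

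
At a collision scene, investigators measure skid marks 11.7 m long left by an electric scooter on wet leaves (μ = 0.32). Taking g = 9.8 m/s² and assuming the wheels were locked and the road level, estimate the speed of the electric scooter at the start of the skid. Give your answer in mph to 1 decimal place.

Initial speed ≈ 19.2 mph

Deceleration a = μg = 0.32 × 9.8 = 3.136 m/s².
v = √(2a·d) = √(2 × 3.136 × 11.7) = √73.382 = 8.5663 m/s.
= 8.5663 ÷ 0.44704 = 19.162 mph.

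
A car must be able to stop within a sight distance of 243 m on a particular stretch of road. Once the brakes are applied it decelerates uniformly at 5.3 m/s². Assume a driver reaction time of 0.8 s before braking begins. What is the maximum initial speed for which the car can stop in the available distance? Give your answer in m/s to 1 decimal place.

Maximum speed ≈ 46.7 m/s

Stopping distance: v·t_r + v²/(2a) = 243 with t_r = 0.8 s and a = 5.300 m/s².
So v² + 8.480 v − 2575.80 = 0.
Positive root: v = −a·t_r + √((a·t_r)² + 2a·d) = −4.240 + √(17.978 + 2575.80) = 46.6891 m/s.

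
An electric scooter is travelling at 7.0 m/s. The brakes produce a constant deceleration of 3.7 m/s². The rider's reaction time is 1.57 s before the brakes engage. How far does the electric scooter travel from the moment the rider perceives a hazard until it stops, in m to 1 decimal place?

Reaction distance = v·t_r = 7.0000 × 1.57 = 10.990 m.
Braking distance = v²/(2a) = 7.0000² / (2 × 3.700) = 49.000 / 7.400 = 6.622 m.
Total = 10.990 + 6.622 = 17.612 m.

Total stopping distance ≈ 17.6 m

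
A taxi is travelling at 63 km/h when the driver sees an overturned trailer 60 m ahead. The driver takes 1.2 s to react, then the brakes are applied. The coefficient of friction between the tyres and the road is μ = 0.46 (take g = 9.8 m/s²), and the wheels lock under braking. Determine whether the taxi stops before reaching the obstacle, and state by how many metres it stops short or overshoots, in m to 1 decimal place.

63 km/h ÷ 3.6 = 17.5000 m/s.
a = μg = 0.46 × 9.8 = 4.508 m/s².
Reaction distance = 17.5000 × 1.2 = 21.000 m.
Braking distance = v²/(2a) = 306.250 / 9.016 = 33.967 m.
Total stopping distance = 21.000 + 33.967 = 54.967 m, vs 60 m available — it stops with 60 − 54.967 = 5.033 m to spare.

Yes — it stops 5.0 m short of the obstacle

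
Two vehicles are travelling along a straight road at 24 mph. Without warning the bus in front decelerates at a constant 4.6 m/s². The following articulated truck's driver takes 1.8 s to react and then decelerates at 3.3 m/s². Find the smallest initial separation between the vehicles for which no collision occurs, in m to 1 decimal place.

24 mph × 0.44704 = 10.7290 m/s.
Leader travels v²/(2a_L) = 115.111 / 9.200 = 12.512 m before stopping.
Follower covers v·t_r = 10.7290 × 1.8 = 19.312 m while reacting, then v²/(2a_F) = 115.111 / 6.600 = 17.441 m while braking, for a total of 19.312 + 17.441 = 36.753 m.
Since a_F ≤ a_L and the follower starts braking later, the follower is never slower than the leader, so the closest approach is when both have stopped.
Minimum gap = 36.753 − 12.512 = 24.241 m.

Minimum gap ≈ 24.2 m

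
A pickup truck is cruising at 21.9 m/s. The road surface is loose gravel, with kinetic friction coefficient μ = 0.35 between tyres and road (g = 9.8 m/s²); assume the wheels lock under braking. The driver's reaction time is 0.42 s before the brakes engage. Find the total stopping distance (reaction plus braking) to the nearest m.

a = μg = 0.35 × 9.8 = 3.430 m/s².
Reaction distance = v·t_r = 21.9000 × 0.42 = 9.198 m.
Braking distance = v²/(2a) = 21.9000² / (2 × 3.430) = 479.610 / 6.860 = 69.914 m.
Total = 9.198 + 69.914 = 79.112 m.

Total stopping distance ≈ 79 m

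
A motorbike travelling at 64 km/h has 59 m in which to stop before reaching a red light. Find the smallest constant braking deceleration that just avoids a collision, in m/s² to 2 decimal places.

64 km/h ÷ 3.6 = 17.7778 m/s.
v² = 2a·d ⇒ a = v²/(2d) = 17.7778² / (2 × 59.000) = 316.050 / 118.000 = 2.6784 m/s².

Required deceleration ≈ 2.68 m/s²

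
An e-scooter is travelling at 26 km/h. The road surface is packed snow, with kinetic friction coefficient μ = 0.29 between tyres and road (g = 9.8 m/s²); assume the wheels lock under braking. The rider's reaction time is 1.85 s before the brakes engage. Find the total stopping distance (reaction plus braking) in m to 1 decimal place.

Total stopping distance ≈ 22.5 m

26 km/h ÷ 3.6 = 7.2222 m/s.
a = μg = 0.29 × 9.8 = 2.842 m/s².
Reaction distance = v·t_r = 7.2222 × 1.85 = 13.361 m.
Braking distance = v²/(2a) = 7.2222² / (2 × 2.842) = 52.160 / 5.684 = 9.177 m.
Total = 13.361 + 9.177 = 22.538 m.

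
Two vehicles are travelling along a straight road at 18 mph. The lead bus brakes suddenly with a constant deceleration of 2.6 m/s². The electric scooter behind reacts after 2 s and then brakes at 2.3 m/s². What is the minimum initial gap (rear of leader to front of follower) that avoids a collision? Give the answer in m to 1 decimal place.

18 mph × 0.44704 = 8.0467 m/s.
Leader travels v²/(2a_L) = 64.749 / 5.200 = 12.452 m before stopping.
Follower covers v·t_r = 8.0467 × 2 = 16.093 m while reacting, then v²/(2a_F) = 64.749 / 4.600 = 14.076 m while braking, for a total of 16.093 + 14.076 = 30.169 m.
Since a_F ≤ a_L and the follower starts braking later, the follower is never slower than the leader, so the closest approach is when both have stopped.
Minimum gap = 30.169 − 12.452 = 17.717 m.

Minimum gap ≈ 17.7 m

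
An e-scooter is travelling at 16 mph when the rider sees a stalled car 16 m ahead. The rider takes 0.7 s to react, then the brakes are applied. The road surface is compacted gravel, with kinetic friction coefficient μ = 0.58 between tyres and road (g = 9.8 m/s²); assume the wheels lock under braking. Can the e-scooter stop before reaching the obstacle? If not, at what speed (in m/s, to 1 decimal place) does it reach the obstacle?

16 mph × 0.44704 = 7.1526 m/s.
a = μg = 0.58 × 9.8 = 5.684 m/s².
Reaction distance = 7.1526 × 0.7 = 5.007 m.
Braking distance = v²/(2a) = 51.160 / 11.368 = 4.500 m.
Total stopping distance = 5.007 + 4.500 = 9.507 m, vs 16 m available — it stops with 16 − 9.507 = 6.493 m to spare.

Yes — it stops about 6.5 m short of the obstacle, so it never reaches it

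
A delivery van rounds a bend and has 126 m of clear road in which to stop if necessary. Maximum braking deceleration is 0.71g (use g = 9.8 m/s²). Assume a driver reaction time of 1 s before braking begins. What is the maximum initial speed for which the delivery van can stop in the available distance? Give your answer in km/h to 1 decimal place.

a = 0.71 × 9.8 = 6.958 m/s².
Stopping distance: v·t_r + v²/(2a) = 126 with t_r = 1 s and a = 6.958 m/s².
So v² + 13.916 v − 1753.42 = 0.
Positive root: v = −a·t_r + √((a·t_r)² + 2a·d) = −6.958 + √(48.414 + 1753.42) = 35.4900 m/s.
35.4900 m/s × 3.6 = 127.764 km/h.

Maximum speed ≈ 127.8 km/h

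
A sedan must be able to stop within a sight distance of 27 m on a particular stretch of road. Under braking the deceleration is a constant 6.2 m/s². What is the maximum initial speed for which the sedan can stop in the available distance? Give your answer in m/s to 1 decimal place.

v²/(2a) = d ⇒ v = √(2 × 6.200 × 27) = √334.80 = 18.2975 m/s.

Maximum speed ≈ 18.3 m/s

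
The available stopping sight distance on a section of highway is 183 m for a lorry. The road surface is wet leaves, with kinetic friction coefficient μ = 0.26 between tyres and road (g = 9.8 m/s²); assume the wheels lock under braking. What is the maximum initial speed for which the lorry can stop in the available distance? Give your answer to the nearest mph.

Maximum speed ≈ 68 mph

a = μg = 0.26 × 9.8 = 2.548 m/s².
v²/(2a) = d ⇒ v = √(2 × 2.548 × 183) = √932.57 = 30.5380 m/s.
30.5380 m/s ÷ 0.44704 = 68.312 mph.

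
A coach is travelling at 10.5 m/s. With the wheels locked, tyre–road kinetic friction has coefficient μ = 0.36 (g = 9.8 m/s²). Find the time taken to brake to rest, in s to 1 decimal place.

a = μg = 0.36 × 9.8 = 3.528 m/s².
Braking time = v/a = 10.5000 / 3.528 = 2.976 s.

Braking time ≈ 3.0 s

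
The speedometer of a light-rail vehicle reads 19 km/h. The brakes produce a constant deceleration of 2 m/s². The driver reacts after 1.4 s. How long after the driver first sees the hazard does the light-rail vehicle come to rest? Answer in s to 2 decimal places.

19 km/h ÷ 3.6 = 5.2778 m/s.
Braking time = v/a = 5.2778 / 2.000 = 2.639 s.
Total = 1.4 + 2.639 = 4.039 s.

Total time ≈ 4.04 s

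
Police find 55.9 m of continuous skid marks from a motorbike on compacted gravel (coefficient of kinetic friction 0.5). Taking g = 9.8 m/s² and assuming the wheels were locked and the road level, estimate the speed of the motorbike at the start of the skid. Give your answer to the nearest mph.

Deceleration a = μg = 0.5 × 9.8 = 4.900 m/s².
v = √(2a·d) = √(2 × 4.900 × 55.9) = √547.820 = 23.4056 m/s.
= 23.4056 ÷ 0.44704 = 52.357 mph.

Initial speed ≈ 52 mph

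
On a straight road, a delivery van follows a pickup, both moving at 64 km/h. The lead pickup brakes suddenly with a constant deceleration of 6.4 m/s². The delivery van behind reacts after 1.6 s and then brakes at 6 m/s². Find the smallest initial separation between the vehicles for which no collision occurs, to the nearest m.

Minimum gap ≈ 30 m

64 km/h ÷ 3.6 = 17.7778 m/s.
Leader travels v²/(2a_L) = 316.050 / 12.800 = 24.691 m before stopping.
Follower covers v·t_r = 17.7778 × 1.6 = 28.444 m while reacting, then v²/(2a_F) = 316.050 / 12.000 = 26.338 m while braking, for a total of 28.444 + 26.338 = 54.782 m.
Since a_F ≤ a_L and the follower starts braking later, the follower is never slower than the leader, so the closest approach is when both have stopped.
Minimum gap = 54.782 − 24.691 = 30.091 m.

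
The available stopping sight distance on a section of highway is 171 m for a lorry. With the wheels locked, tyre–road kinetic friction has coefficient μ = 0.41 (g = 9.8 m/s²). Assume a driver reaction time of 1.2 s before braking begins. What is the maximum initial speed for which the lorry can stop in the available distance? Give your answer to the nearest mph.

Maximum speed ≈ 73 mph

a = μg = 0.41 × 9.8 = 4.018 m/s².
Stopping distance: v·t_r + v²/(2a) = 171 with t_r = 1.2 s and a = 4.018 m/s².
So v² + 9.643 v − 1374.16 = 0.
Positive root: v = −a·t_r + √((a·t_r)² + 2a·d) = −4.822 + √(23.252 + 1374.16) = 32.5600 m/s.
32.5600 m/s ÷ 0.44704 = 72.835 mph.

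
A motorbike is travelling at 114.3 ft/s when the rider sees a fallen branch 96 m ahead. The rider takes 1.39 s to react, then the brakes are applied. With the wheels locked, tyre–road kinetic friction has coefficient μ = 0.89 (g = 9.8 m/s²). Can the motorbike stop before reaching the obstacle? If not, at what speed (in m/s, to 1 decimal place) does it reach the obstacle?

114.3 ft/s × 0.3048 = 34.8386 m/s.
a = μg = 0.89 × 9.8 = 8.722 m/s².
Reaction distance = 34.8386 × 1.39 = 48.426 m.
Braking distance needed to stop: v²/(2a) = 1213.728 / 17.444 = 69.579 m, so total needed = 48.426 + 69.579 = 118.005 m > 96 m — it cannot stop.
Distance remaining when braking begins: 96 − 48.426 = 47.574 m.
v² = v₀² − 2a·d = 1213.728 − 2 × 8.722 × 47.574 = 383.847 m²/s².
v = √383.847 = 19.592 m/s.

No — it strikes the obstacle at 19.6 m/s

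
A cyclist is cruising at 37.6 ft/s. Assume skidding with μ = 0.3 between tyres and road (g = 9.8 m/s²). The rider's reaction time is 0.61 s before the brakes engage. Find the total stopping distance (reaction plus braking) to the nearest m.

37.6 ft/s × 0.3048 = 11.4605 m/s.
a = μg = 0.3 × 9.8 = 2.940 m/s².
Reaction distance = v·t_r = 11.4605 × 0.61 = 6.991 m.
Braking distance = v²/(2a) = 11.4605² / (2 × 2.940) = 131.343 / 5.880 = 22.337 m.
Total = 6.991 + 22.337 = 29.328 m.

Total stopping distance ≈ 29 m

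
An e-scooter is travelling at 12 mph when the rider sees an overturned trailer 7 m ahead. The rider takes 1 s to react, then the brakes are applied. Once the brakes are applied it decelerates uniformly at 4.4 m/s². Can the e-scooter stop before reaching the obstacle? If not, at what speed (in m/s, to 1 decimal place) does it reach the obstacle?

12 mph × 0.44704 = 5.3645 m/s.
Reaction distance = 5.3645 × 1 = 5.364 m.
Braking distance needed to stop: v²/(2a) = 28.778 / 8.800 = 3.270 m, so total needed = 5.364 + 3.270 = 8.634 m > 7 m — it cannot stop.
Distance remaining when braking begins: 7 − 5.364 = 1.636 m.
v² = v₀² − 2a·d = 28.778 − 2 × 4.400 × 1.636 = 14.381 m²/s².
v = √14.381 = 3.792 m/s.

No — it strikes the obstacle at 3.8 m/s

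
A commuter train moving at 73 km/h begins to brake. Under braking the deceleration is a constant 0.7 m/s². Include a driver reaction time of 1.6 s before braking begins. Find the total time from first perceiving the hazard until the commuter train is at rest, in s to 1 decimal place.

73 km/h ÷ 3.6 = 20.2778 m/s.
Braking time = v/a = 20.2778 / 0.700 = 28.968 s.
Total = 1.6 + 28.968 = 30.568 s.

Total time ≈ 30.6 s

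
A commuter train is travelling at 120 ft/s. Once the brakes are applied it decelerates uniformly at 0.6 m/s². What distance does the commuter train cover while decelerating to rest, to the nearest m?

Braking distance ≈ 1115 m

120 ft/s × 0.3048 = 36.5760 m/s.
Braking distance = v²/(2a) = 36.5760² / (2 × 0.600) = 1337.804 / 1.200 = 1114.837 m.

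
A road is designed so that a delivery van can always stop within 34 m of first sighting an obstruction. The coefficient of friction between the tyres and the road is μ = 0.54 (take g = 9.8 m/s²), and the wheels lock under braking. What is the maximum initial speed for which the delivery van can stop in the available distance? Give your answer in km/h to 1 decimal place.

Maximum speed ≈ 68.3 km/h

a = μg = 0.54 × 9.8 = 5.292 m/s².
v²/(2a) = d ⇒ v = √(2 × 5.292 × 34) = √359.86 = 18.9700 m/s.
18.9700 m/s × 3.6 = 68.292 km/h.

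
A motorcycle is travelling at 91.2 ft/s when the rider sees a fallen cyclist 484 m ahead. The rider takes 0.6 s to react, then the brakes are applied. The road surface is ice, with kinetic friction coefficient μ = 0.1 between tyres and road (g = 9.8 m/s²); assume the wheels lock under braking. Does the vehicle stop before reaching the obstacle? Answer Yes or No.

Yes

91.2 ft/s × 0.3048 = 27.7978 m/s.
a = μg = 0.1 × 9.8 = 0.980 m/s².
Reaction distance = 27.7978 × 0.6 = 16.679 m.
Braking distance = v²/(2a) = 772.718 / 1.960 = 394.244 m.
Total stopping distance = 16.679 + 394.244 = 410.923 m, vs 484 m available — it stops with 484 − 410.923 = 73.077 m to spare.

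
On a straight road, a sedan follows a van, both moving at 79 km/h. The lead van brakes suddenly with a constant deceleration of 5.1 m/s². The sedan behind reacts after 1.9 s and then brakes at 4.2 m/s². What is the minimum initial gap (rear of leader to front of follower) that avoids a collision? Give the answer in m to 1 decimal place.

Minimum gap ≈ 51.8 m

79 km/h ÷ 3.6 = 21.9444 m/s.
Leader travels v²/(2a_L) = 481.557 / 10.200 = 47.211 m before stopping.
Follower covers v·t_r = 21.9444 × 1.9 = 41.694 m while reacting, then v²/(2a_F) = 481.557 / 8.400 = 57.328 m while braking, for a total of 41.694 + 57.328 = 99.022 m.
Since a_F ≤ a_L and the follower starts braking later, the follower is never slower than the leader, so the closest approach is when both have stopped.
Minimum gap = 99.022 − 47.211 = 51.811 m.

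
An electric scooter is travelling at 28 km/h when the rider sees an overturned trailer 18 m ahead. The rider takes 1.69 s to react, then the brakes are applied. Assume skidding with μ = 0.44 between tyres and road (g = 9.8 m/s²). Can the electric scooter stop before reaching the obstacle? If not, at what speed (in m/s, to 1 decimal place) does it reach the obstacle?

No — it strikes the obstacle at 4.3 m/s

28 km/h ÷ 3.6 = 7.7778 m/s.
a = μg = 0.44 × 9.8 = 4.312 m/s².
Reaction distance = 7.7778 × 1.69 = 13.144 m.
Braking distance needed to stop: v²/(2a) = 60.494 / 8.624 = 7.015 m, so total needed = 13.144 + 7.015 = 20.159 m > 18 m — it cannot stop.
Distance remaining when braking begins: 18 − 13.144 = 4.856 m.
v² = v₀² − 2a·d = 60.494 − 2 × 4.312 × 4.856 = 18.616 m²/s².
v = √18.616 = 4.315 m/s.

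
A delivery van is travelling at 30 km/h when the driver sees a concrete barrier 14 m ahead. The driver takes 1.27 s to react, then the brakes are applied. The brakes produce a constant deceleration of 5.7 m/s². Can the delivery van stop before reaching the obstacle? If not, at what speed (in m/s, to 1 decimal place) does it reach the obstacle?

30 km/h ÷ 3.6 = 8.3333 m/s.
Reaction distance = 8.3333 × 1.27 = 10.583 m.
Braking distance needed to stop: v²/(2a) = 69.444 / 11.400 = 6.092 m, so total needed = 10.583 + 6.092 = 16.675 m > 14 m — it cannot stop.
Distance remaining when braking begins: 14 − 10.583 = 3.417 m.
v² = v₀² − 2a·d = 69.444 − 2 × 5.700 × 3.417 = 30.490 m²/s².
v = √30.490 = 5.522 m/s.

No — it strikes the obstacle at 5.5 m/s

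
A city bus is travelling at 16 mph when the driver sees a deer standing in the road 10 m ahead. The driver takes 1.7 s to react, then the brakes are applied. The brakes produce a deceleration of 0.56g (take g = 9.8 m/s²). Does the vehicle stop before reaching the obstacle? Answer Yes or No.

16 mph × 0.44704 = 7.1526 m/s.
a = 0.56 × 9.8 = 5.488 m/s².
Reaction distance = 7.1526 × 1.7 = 12.159 m.
Braking distance = v²/(2a) = 51.160 / 10.976 = 4.661 m.
Total stopping distance = 12.159 + 4.661 = 16.820 m, vs 10 m available — it cannot stop in time and overshoots by 16.820 − 10 = 6.820 m.

No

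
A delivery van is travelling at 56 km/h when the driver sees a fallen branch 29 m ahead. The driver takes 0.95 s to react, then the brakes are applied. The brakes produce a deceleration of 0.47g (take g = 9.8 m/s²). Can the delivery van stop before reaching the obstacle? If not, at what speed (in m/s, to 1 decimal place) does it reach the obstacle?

56 km/h ÷ 3.6 = 15.5556 m/s.
a = 0.47 × 9.8 = 4.606 m/s².
Reaction distance = 15.5556 × 0.95 = 14.778 m.
Braking distance needed to stop: v²/(2a) = 241.977 / 9.212 = 26.268 m, so total needed = 14.778 + 26.268 = 41.046 m > 29 m — it cannot stop.
Distance remaining when braking begins: 29 − 14.778 = 14.222 m.
v² = v₀² − 2a·d = 241.977 − 2 × 4.606 × 14.222 = 110.964 m²/s².
v = √110.964 = 10.534 m/s.

No — it strikes the obstacle at 10.5 m/s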